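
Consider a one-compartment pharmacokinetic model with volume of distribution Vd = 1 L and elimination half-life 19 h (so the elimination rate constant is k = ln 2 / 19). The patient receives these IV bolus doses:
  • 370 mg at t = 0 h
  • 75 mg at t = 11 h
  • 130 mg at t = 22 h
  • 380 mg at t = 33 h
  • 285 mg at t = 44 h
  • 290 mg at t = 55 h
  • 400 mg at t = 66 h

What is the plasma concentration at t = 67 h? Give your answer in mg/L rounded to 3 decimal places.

k = ln 2 / 19 = 0.03648 per h
Dose 1 (370 mg at t=0 h): 370·exp(−0.03648·67) = 32.113 mg/L
Dose 2 (75 mg at t=11 h): 75·exp(−0.03648·56) = 9.723 mg/L
Dose 3 (130 mg at t=22 h): 130·exp(−0.03648·45) = 25.175 mg/L
Dose 4 (380 mg at t=33 h): 380·exp(−0.03648·34) = 109.925 mg/L
Dose 5 (285 mg at t=44 h): 285·exp(−0.03648·23) = 123.152 mg/L
Dose 6 (290 mg at t=55 h): 290·exp(−0.03648·12) = 187.186 mg/L
Dose 7 (400 mg at t=66 h): 400·exp(−0.03648·1) = 385.670 mg/L
C(67) = 32.113 + 9.723 + 25.175 + 109.925 + 123.152 + 187.186 + 385.670 = 872.945 mg/L

872.945 mg/L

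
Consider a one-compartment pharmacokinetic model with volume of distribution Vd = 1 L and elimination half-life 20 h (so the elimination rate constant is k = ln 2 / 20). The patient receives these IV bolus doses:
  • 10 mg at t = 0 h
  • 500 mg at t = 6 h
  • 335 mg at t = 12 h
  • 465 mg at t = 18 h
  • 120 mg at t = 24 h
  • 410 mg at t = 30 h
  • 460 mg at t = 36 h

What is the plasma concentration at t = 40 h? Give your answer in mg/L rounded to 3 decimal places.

1259.553 mg/L

k = ln 2 / 20 = 0.03466 per h
Dose 1 (10 mg at t=0 h): 10·exp(−0.03466·40) = 2.500 mg/L
Dose 2 (500 mg at t=6 h): 500·exp(−0.03466·34) = 153.893 mg/L
Dose 3 (335 mg at t=12 h): 335·exp(−0.03466·28) = 126.941 mg/L
Dose 4 (465 mg at t=18 h): 465·exp(−0.03466·22) = 216.930 mg/L
Dose 5 (120 mg at t=24 h): 120·exp(−0.03466·16) = 68.922 mg/L
Dose 6 (410 mg at t=30 h): 410·exp(−0.03466·10) = 289.914 mg/L
Dose 7 (460 mg at t=36 h): 460·exp(−0.03466·4) = 400.453 mg/L
C(40) = 2.500 + 153.893 + 126.941 + 216.930 + 68.922 + 289.914 + 400.453 = 1259.553 mg/L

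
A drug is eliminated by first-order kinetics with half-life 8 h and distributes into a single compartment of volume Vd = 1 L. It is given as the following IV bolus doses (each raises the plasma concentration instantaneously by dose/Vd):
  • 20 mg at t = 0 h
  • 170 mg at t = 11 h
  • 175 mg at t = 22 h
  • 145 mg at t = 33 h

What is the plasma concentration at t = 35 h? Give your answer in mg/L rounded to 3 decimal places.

200.881 mg/L

k = ln 2 / 8 = 0.08664 per h
Dose 1 (20 mg at t=0 h): 20·exp(−0.08664·35) = 0.964 mg/L
Dose 2 (170 mg at t=11 h): 170·exp(−0.08664·24) = 21.250 mg/L
Dose 3 (175 mg at t=22 h): 175·exp(−0.08664·13) = 56.737 mg/L
Dose 4 (145 mg at t=33 h): 145·exp(−0.08664·2) = 121.930 mg/L
C(35) = 0.964 + 21.250 + 56.737 + 121.930 = 200.881 mg/L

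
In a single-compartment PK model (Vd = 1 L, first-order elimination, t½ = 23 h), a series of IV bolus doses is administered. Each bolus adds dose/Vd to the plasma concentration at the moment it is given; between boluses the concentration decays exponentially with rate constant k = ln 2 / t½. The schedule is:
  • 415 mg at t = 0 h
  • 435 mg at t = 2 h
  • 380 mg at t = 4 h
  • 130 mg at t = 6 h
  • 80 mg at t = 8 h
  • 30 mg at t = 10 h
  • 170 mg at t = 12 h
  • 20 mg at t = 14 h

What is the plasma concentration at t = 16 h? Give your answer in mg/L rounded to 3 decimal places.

k = ln 2 / 23 = 0.03014 per h
Dose 1 (415 mg at t=0 h): 415·exp(−0.03014·16) = 256.234 mg/L
Dose 2 (435 mg at t=2 h): 435·exp(−0.03014·14) = 285.268 mg/L
Dose 3 (380 mg at t=4 h): 380·exp(−0.03014·12) = 264.682 mg/L
Dose 4 (130 mg at t=6 h): 130·exp(−0.03014·10) = 96.175 mg/L
Dose 5 (80 mg at t=8 h): 80·exp(−0.03014·8) = 62.861 mg/L
Dose 6 (30 mg at t=10 h): 30·exp(−0.03014·6) = 25.038 mg/L
Dose 7 (170 mg at t=12 h): 170·exp(−0.03014·4) = 150.694 mg/L
Dose 8 (20 mg at t=14 h): 20·exp(−0.03014·2) = 18.830 mg/L
C(16) = 256.234 + 285.268 + 264.682 + 96.175 + 62.861 + 25.038 + 150.694 + 18.830 = 1159.782 mg/L

1159.782 mg/L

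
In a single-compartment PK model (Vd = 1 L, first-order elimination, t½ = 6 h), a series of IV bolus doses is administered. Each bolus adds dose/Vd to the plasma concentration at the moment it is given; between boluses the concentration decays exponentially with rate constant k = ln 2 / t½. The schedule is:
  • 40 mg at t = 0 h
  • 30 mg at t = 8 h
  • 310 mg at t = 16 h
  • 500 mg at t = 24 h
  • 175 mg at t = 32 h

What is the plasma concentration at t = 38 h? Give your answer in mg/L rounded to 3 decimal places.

212.557 mg/L

k = ln 2 / 6 = 0.11552 per h
Dose 1 (40 mg at t=0 h): 40·exp(−0.11552·38) = 0.496 mg/L
Dose 2 (30 mg at t=8 h): 30·exp(−0.11552·30) = 0.938 mg/L
Dose 3 (310 mg at t=16 h): 310·exp(−0.11552·22) = 24.411 mg/L
Dose 4 (500 mg at t=24 h): 500·exp(−0.11552·14) = 99.213 mg/L
Dose 5 (175 mg at t=32 h): 175·exp(−0.11552·6) = 87.500 mg/L
C(38) = 0.496 + 0.938 + 24.411 + 99.213 + 87.500 = 212.557 mg/L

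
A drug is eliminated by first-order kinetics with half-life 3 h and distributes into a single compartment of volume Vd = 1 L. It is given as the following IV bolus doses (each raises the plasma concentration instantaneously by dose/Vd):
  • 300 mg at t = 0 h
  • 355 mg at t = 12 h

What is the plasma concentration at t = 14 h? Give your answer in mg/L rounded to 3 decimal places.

k = ln 2 / 3 = 0.23105 per h
Dose 1 (300 mg at t=0 h): 300·exp(−0.23105·14) = 11.812 mg/L
Dose 2 (355 mg at t=12 h): 355·exp(−0.23105·2) = 223.636 mg/L
C(14) = 11.812 + 223.636 = 235.448 mg/L

235.448 mg/L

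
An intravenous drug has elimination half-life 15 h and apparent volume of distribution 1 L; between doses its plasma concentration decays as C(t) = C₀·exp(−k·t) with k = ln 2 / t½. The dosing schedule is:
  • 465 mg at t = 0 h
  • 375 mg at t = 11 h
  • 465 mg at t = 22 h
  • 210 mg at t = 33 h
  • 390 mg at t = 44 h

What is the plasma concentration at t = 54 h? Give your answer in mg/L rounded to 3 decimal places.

521.009 mg/L

k = ln 2 / 15 = 0.04621 per h
Dose 1 (465 mg at t=0 h): 465·exp(−0.04621·54) = 38.348 mg/L
Dose 2 (375 mg at t=11 h): 375·exp(−0.04621·43) = 51.414 mg/L
Dose 3 (465 mg at t=22 h): 465·exp(−0.04621·32) = 105.988 mg/L
Dose 4 (210 mg at t=33 h): 210·exp(−0.04621·21) = 79.575 mg/L
Dose 5 (390 mg at t=44 h): 390·exp(−0.04621·10) = 245.685 mg/L
C(54) = 38.348 + 51.414 + 105.988 + 79.575 + 245.685 = 521.009 mg/L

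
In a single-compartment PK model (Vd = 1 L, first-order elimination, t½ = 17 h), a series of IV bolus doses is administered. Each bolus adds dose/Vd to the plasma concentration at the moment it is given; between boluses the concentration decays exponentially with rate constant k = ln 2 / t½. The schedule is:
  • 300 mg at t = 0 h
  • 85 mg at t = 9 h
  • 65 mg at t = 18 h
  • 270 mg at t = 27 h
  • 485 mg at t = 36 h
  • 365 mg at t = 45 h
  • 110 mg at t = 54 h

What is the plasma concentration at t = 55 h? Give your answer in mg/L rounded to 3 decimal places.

717.369 mg/L

k = ln 2 / 17 = 0.04077 per h
Dose 1 (300 mg at t=0 h): 300·exp(−0.04077·55) = 31.857 mg/L
Dose 2 (85 mg at t=9 h): 85·exp(−0.04077·46) = 13.028 mg/L
Dose 3 (65 mg at t=18 h): 65·exp(−0.04077·37) = 14.379 mg/L
Dose 4 (270 mg at t=27 h): 270·exp(−0.04077·28) = 86.208 mg/L
Dose 5 (485 mg at t=36 h): 485·exp(−0.04077·19) = 223.510 mg/L
Dose 6 (365 mg at t=45 h): 365·exp(−0.04077·10) = 242.782 mg/L
Dose 7 (110 mg at t=54 h): 110·exp(−0.04077·1) = 105.605 mg/L
C(55) = 31.857 + 13.028 + 14.379 + 86.208 + 223.510 + 242.782 + 105.605 = 717.369 mg/L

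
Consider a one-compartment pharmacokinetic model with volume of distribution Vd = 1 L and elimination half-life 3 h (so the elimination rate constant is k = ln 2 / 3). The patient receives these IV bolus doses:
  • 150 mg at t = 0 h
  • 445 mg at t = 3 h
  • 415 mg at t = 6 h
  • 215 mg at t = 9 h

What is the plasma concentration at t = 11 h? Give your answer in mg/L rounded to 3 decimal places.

348.053 mg/L

k = ln 2 / 3 = 0.23105 per h
Dose 1 (150 mg at t=0 h): 150·exp(−0.23105·11) = 11.812 mg/L
Dose 2 (445 mg at t=3 h): 445·exp(−0.23105·8) = 70.083 mg/L
Dose 3 (415 mg at t=6 h): 415·exp(−0.23105·5) = 130.717 mg/L
Dose 4 (215 mg at t=9 h): 215·exp(−0.23105·2) = 135.442 mg/L
C(11) = 11.812 + 70.083 + 130.717 + 135.442 = 348.053 mg/L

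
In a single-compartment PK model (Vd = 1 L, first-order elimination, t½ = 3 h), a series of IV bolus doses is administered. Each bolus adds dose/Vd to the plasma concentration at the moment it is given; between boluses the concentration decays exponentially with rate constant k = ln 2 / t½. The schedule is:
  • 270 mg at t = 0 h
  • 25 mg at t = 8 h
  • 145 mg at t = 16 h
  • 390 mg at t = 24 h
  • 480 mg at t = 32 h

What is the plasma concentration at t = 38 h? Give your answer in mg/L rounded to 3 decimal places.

136.320 mg/L

k = ln 2 / 3 = 0.23105 per h
Dose 1 (270 mg at t=0 h): 270·exp(−0.23105·38) = 0.042 mg/L
Dose 2 (25 mg at t=8 h): 25·exp(−0.23105·30) = 0.024 mg/L
Dose 3 (145 mg at t=16 h): 145·exp(−0.23105·22) = 0.899 mg/L
Dose 4 (390 mg at t=24 h): 390·exp(−0.23105·14) = 15.355 mg/L
Dose 5 (480 mg at t=32 h): 480·exp(−0.23105·6) = 120.000 mg/L
C(38) = 0.042 + 0.024 + 0.899 + 15.355 + 120.000 = 136.320 mg/L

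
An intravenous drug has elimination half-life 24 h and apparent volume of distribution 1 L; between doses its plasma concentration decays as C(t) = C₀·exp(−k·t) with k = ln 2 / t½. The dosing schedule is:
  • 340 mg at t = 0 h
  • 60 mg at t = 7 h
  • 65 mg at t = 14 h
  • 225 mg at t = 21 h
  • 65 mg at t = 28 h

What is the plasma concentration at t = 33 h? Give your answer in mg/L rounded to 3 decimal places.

k = ln 2 / 24 = 0.02888 per h
Dose 1 (340 mg at t=0 h): 340·exp(−0.02888·33) = 131.088 mg/L
Dose 2 (60 mg at t=7 h): 60·exp(−0.02888·26) = 28.316 mg/L
Dose 3 (65 mg at t=14 h): 65·exp(−0.02888·19) = 37.549 mg/L
Dose 4 (225 mg at t=21 h): 225·exp(−0.02888·12) = 159.099 mg/L
Dose 5 (65 mg at t=28 h): 65·exp(−0.02888·5) = 56.260 mg/L
C(33) = 131.088 + 28.316 + 37.549 + 159.099 + 56.260 = 412.312 mg/L

412.312 mg/L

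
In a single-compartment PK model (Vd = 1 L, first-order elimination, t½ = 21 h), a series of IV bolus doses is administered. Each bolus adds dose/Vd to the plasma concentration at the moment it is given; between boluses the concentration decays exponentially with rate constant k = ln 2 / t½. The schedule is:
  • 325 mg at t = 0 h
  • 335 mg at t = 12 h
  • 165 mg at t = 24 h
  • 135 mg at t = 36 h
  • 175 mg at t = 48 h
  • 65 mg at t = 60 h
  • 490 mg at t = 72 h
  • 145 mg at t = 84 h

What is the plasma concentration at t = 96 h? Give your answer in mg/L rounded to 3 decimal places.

k = ln 2 / 21 = 0.03301 per h
Dose 1 (325 mg at t=0 h): 325·exp(−0.03301·96) = 13.669 mg/L
Dose 2 (335 mg at t=12 h): 335·exp(−0.03301·84) = 20.937 mg/L
Dose 3 (165 mg at t=24 h): 165·exp(−0.03301·72) = 15.324 mg/L
Dose 4 (135 mg at t=36 h): 135·exp(−0.03301·60) = 18.632 mg/L
Dose 5 (175 mg at t=48 h): 175·exp(−0.03301·48) = 35.890 mg/L
Dose 6 (65 mg at t=60 h): 65·exp(−0.03301·36) = 19.809 mg/L
Dose 7 (490 mg at t=72 h): 490·exp(−0.03301·24) = 221.902 mg/L
Dose 8 (145 mg at t=84 h): 145·exp(−0.03301·12) = 97.578 mg/L
C(96) = 13.669 + 20.937 + 15.324 + 18.632 + 35.890 + 19.809 + 221.902 + 97.578 = 443.741 mg/L

443.741 mg/L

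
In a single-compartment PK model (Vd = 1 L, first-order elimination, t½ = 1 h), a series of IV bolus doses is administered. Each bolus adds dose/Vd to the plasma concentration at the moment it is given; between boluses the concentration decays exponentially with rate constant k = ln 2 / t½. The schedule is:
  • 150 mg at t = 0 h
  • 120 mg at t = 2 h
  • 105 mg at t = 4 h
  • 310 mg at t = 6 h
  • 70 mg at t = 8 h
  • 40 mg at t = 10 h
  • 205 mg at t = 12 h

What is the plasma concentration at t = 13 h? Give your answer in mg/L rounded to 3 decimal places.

112.391 mg/L

k = ln 2 / 1 = 0.69315 per h
Dose 1 (150 mg at t=0 h): 150·exp(−0.69315·13) = 0.018 mg/L
Dose 2 (120 mg at t=2 h): 120·exp(−0.69315·11) = 0.059 mg/L
Dose 3 (105 mg at t=4 h): 105·exp(−0.69315·9) = 0.205 mg/L
Dose 4 (310 mg at t=6 h): 310·exp(−0.69315·7) = 2.422 mg/L
Dose 5 (70 mg at t=8 h): 70·exp(−0.69315·5) = 2.188 mg/L
Dose 6 (40 mg at t=10 h): 40·exp(−0.69315·3) = 5.000 mg/L
Dose 7 (205 mg at t=12 h): 205·exp(−0.69315·1) = 102.500 mg/L
C(13) = 0.018 + 0.059 + 0.205 + 2.422 + 2.188 + 5.000 + 102.500 = 112.391 mg/L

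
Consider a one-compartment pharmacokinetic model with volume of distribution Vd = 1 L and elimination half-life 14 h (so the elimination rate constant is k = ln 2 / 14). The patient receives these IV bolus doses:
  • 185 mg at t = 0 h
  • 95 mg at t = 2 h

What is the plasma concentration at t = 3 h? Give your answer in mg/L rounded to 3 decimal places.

249.876 mg/L

k = ln 2 / 14 = 0.04951 per h
Dose 1 (185 mg at t=0 h): 185·exp(−0.04951·3) = 159.465 mg/L
Dose 2 (95 mg at t=2 h): 95·exp(−0.04951·1) = 90.411 mg/L
C(3) = 159.465 + 90.411 = 249.876 mg/L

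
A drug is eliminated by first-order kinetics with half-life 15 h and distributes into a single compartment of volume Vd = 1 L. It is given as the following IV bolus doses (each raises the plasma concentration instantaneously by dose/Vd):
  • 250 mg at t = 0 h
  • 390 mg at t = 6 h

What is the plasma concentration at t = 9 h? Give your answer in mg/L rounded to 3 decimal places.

504.453 mg/L

k = ln 2 / 15 = 0.04621 per h
Dose 1 (250 mg at t=0 h): 250·exp(−0.04621·9) = 164.938 mg/L
Dose 2 (390 mg at t=6 h): 390·exp(−0.04621·3) = 339.515 mg/L
C(9) = 164.938 + 339.515 = 504.453 mg/L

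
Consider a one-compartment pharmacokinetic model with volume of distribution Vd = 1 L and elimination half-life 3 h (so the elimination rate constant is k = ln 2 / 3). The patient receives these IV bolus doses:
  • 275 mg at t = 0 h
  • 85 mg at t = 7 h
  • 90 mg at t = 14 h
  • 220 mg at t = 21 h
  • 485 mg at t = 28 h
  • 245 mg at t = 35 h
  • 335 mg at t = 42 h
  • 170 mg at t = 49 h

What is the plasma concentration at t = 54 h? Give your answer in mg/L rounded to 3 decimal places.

78.835 mg/L

k = ln 2 / 3 = 0.23105 per h
Dose 1 (275 mg at t=0 h): 275·exp(−0.23105·54) = 0.001 mg/L
Dose 2 (85 mg at t=7 h): 85·exp(−0.23105·47) = 0.002 mg/L
Dose 3 (90 mg at t=14 h): 90·exp(−0.23105·40) = 0.009 mg/L
Dose 4 (220 mg at t=21 h): 220·exp(−0.23105·33) = 0.107 mg/L
Dose 5 (485 mg at t=28 h): 485·exp(−0.23105·26) = 1.193 mg/L
Dose 6 (245 mg at t=35 h): 245·exp(−0.23105·19) = 3.038 mg/L
Dose 7 (335 mg at t=42 h): 335·exp(−0.23105·12) = 20.938 mg/L
Dose 8 (170 mg at t=49 h): 170·exp(−0.23105·5) = 53.547 mg/L
C(54) = 0.001 + 0.002 + 0.009 + 0.107 + 1.193 + 3.038 + 20.938 + 53.547 = 78.835 mg/L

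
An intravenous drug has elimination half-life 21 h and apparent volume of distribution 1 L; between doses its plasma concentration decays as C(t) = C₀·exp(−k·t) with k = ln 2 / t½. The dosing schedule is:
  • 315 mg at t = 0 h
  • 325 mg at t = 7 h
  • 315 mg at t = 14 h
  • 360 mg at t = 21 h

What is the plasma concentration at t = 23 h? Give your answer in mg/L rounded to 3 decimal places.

910.143 mg/L

k = ln 2 / 21 = 0.03301 per h
Dose 1 (315 mg at t=0 h): 315·exp(−0.03301·23) = 147.439 mg/L
Dose 2 (325 mg at t=7 h): 325·exp(−0.03301·16) = 191.658 mg/L
Dose 3 (315 mg at t=14 h): 315·exp(−0.03301·9) = 234.044 mg/L
Dose 4 (360 mg at t=21 h): 360·exp(−0.03301·2) = 337.002 mg/L
C(23) = 147.439 + 191.658 + 234.044 + 337.002 = 910.143 mg/L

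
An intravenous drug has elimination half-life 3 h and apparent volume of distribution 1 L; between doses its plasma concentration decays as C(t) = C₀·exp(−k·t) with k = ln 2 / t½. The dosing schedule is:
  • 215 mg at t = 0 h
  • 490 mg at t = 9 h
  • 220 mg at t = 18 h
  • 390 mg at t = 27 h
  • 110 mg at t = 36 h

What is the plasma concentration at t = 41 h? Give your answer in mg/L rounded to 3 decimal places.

k = ln 2 / 3 = 0.23105 per h
Dose 1 (215 mg at t=0 h): 215·exp(−0.23105·41) = 0.017 mg/L
Dose 2 (490 mg at t=9 h): 490·exp(−0.23105·32) = 0.301 mg/L
Dose 3 (220 mg at t=18 h): 220·exp(−0.23105·23) = 1.083 mg/L
Dose 4 (390 mg at t=27 h): 390·exp(−0.23105·14) = 15.355 mg/L
Dose 5 (110 mg at t=36 h): 110·exp(−0.23105·5) = 34.648 mg/L
C(41) = 0.017 + 0.301 + 1.083 + 15.355 + 34.648 = 51.404 mg/L

51.404 mg/L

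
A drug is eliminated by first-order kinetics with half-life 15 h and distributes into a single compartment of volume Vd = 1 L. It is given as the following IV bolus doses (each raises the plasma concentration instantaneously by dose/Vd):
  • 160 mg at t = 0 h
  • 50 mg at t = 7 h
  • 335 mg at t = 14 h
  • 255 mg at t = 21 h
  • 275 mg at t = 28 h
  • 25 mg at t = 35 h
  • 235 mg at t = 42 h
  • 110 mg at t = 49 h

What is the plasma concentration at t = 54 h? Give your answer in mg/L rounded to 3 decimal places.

442.528 mg/L

k = ln 2 / 15 = 0.04621 per h
Dose 1 (160 mg at t=0 h): 160·exp(−0.04621·54) = 13.195 mg/L
Dose 2 (50 mg at t=7 h): 50·exp(−0.04621·47) = 5.698 mg/L
Dose 3 (335 mg at t=14 h): 335·exp(−0.04621·40) = 52.759 mg/L
Dose 4 (255 mg at t=21 h): 255·exp(−0.04621·33) = 55.498 mg/L
Dose 5 (275 mg at t=28 h): 275·exp(−0.04621·26) = 82.708 mg/L
Dose 6 (25 mg at t=35 h): 25·exp(−0.04621·19) = 10.390 mg/L
Dose 7 (235 mg at t=42 h): 235·exp(−0.04621·12) = 134.972 mg/L
Dose 8 (110 mg at t=49 h): 110·exp(−0.04621·5) = 87.307 mg/L
C(54) = 13.195 + 5.698 + 52.759 + 55.498 + 82.708 + 10.390 + 134.972 + 87.307 = 442.528 mg/L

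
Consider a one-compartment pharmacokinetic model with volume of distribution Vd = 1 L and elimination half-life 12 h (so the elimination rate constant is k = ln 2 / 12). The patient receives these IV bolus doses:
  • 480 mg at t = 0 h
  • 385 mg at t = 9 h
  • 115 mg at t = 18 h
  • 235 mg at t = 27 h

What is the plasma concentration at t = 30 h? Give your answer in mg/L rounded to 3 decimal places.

454.425 mg/L

k = ln 2 / 12 = 0.05776 per h
Dose 1 (480 mg at t=0 h): 480·exp(−0.05776·30) = 84.853 mg/L
Dose 2 (385 mg at t=9 h): 385·exp(−0.05776·21) = 114.461 mg/L
Dose 3 (115 mg at t=18 h): 115·exp(−0.05776·12) = 57.500 mg/L
Dose 4 (235 mg at t=27 h): 235·exp(−0.05776·3) = 197.611 mg/L
C(30) = 84.853 + 114.461 + 57.500 + 197.611 = 454.425 mg/L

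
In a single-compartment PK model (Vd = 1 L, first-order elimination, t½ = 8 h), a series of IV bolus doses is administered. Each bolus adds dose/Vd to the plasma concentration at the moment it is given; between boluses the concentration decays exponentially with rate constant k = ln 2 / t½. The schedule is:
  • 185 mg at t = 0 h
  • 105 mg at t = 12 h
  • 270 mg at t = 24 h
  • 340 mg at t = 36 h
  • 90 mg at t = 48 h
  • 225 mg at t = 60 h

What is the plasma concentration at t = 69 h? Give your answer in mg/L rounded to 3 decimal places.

143.931 mg/L

k = ln 2 / 8 = 0.08664 per h
Dose 1 (185 mg at t=0 h): 185·exp(−0.08664·69) = 0.469 mg/L
Dose 2 (105 mg at t=12 h): 105·exp(−0.08664·57) = 0.752 mg/L
Dose 3 (270 mg at t=24 h): 270·exp(−0.08664·45) = 5.471 mg/L
Dose 4 (340 mg at t=36 h): 340·exp(−0.08664·33) = 19.486 mg/L
Dose 5 (90 mg at t=48 h): 90·exp(−0.08664·21) = 14.589 mg/L
Dose 6 (225 mg at t=60 h): 225·exp(−0.08664·9) = 103.163 mg/L
C(69) = 0.469 + 0.752 + 5.471 + 19.486 + 14.589 + 103.163 = 143.931 mg/L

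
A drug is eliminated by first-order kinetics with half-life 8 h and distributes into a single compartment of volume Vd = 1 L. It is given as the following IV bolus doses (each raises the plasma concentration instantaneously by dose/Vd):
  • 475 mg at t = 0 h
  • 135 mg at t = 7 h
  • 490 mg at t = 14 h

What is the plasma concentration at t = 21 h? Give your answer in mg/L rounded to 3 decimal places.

k = ln 2 / 8 = 0.08664 per h
Dose 1 (475 mg at t=0 h): 475·exp(−0.08664·21) = 77.000 mg/L
Dose 2 (135 mg at t=7 h): 135·exp(−0.08664·14) = 40.136 mg/L
Dose 3 (490 mg at t=14 h): 490·exp(−0.08664·7) = 267.174 mg/L
C(21) = 77.000 + 40.136 + 267.174 = 384.310 mg/L

384.310 mg/L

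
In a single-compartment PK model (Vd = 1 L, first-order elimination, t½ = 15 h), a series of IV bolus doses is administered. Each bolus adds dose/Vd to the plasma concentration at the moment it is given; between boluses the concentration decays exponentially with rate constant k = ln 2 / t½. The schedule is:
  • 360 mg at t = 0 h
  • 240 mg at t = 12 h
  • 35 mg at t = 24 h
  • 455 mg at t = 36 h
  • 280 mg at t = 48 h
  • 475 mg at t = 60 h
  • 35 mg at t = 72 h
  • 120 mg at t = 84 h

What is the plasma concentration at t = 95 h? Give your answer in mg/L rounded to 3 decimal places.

251.180 mg/L

k = ln 2 / 15 = 0.04621 per h
Dose 1 (360 mg at t=0 h): 360·exp(−0.04621·95) = 4.465 mg/L
Dose 2 (240 mg at t=12 h): 240·exp(−0.04621·83) = 5.182 mg/L
Dose 3 (35 mg at t=24 h): 35·exp(−0.04621·71) = 1.316 mg/L
Dose 4 (455 mg at t=36 h): 455·exp(−0.04621·59) = 29.782 mg/L
Dose 5 (280 mg at t=48 h): 280·exp(−0.04621·47) = 31.910 mg/L
Dose 6 (475 mg at t=60 h): 475·exp(−0.04621·35) = 94.252 mg/L
Dose 7 (35 mg at t=72 h): 35·exp(−0.04621·23) = 12.092 mg/L
Dose 8 (120 mg at t=84 h): 120·exp(−0.04621·11) = 72.182 mg/L
C(95) = 4.465 + 5.182 + 1.316 + 29.782 + 31.910 + 94.252 + 12.092 + 72.182 = 251.180 mg/L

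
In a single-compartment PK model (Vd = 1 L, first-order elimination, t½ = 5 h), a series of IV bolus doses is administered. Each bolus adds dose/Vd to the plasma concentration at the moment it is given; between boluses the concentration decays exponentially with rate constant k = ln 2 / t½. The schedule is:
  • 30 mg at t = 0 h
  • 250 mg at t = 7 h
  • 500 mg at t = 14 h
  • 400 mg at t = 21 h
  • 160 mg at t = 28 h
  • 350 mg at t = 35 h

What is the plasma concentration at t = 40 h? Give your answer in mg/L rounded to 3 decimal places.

k = ln 2 / 5 = 0.13863 per h
Dose 1 (30 mg at t=0 h): 30·exp(−0.13863·40) = 0.117 mg/L
Dose 2 (250 mg at t=7 h): 250·exp(−0.13863·33) = 2.577 mg/L
Dose 3 (500 mg at t=14 h): 500·exp(−0.13863·26) = 13.602 mg/L
Dose 4 (400 mg at t=21 h): 400·exp(−0.13863·19) = 28.717 mg/L
Dose 5 (160 mg at t=28 h): 160·exp(−0.13863·12) = 30.314 mg/L
Dose 6 (350 mg at t=35 h): 350·exp(−0.13863·5) = 175.000 mg/L
C(40) = 0.117 + 2.577 + 13.602 + 28.717 + 30.314 + 175.000 = 250.328 mg/L

250.328 mg/L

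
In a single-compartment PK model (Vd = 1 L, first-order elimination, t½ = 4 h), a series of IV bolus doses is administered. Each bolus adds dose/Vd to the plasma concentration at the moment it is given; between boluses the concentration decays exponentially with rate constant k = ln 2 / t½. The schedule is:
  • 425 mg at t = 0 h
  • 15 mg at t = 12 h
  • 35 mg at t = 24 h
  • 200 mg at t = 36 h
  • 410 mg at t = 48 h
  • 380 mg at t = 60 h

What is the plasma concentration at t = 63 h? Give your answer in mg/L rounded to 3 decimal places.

k = ln 2 / 4 = 0.17329 per h
Dose 1 (425 mg at t=0 h): 425·exp(−0.17329·63) = 0.008 mg/L
Dose 2 (15 mg at t=12 h): 15·exp(−0.17329·51) = 0.002 mg/L
Dose 3 (35 mg at t=24 h): 35·exp(−0.17329·39) = 0.041 mg/L
Dose 4 (200 mg at t=36 h): 200·exp(−0.17329·27) = 1.858 mg/L
Dose 5 (410 mg at t=48 h): 410·exp(−0.17329·15) = 30.473 mg/L
Dose 6 (380 mg at t=60 h): 380·exp(−0.17329·3) = 225.949 mg/L
C(63) = 0.008 + 0.002 + 0.041 + 1.858 + 30.473 + 225.949 = 258.331 mg/L

258.331 mg/L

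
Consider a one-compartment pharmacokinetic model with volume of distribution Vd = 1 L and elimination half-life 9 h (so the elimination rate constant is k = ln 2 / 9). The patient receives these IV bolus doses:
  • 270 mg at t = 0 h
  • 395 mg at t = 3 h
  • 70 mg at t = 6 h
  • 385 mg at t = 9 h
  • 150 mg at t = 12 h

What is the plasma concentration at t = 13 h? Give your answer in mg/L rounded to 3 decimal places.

744.701 mg/L

k = ln 2 / 9 = 0.07702 per h
Dose 1 (270 mg at t=0 h): 270·exp(−0.07702·13) = 99.207 mg/L
Dose 2 (395 mg at t=3 h): 395·exp(−0.07702·10) = 182.860 mg/L
Dose 3 (70 mg at t=6 h): 70·exp(−0.07702·7) = 40.829 mg/L
Dose 4 (385 mg at t=9 h): 385·exp(−0.07702·4) = 282.924 mg/L
Dose 5 (150 mg at t=12 h): 150·exp(−0.07702·1) = 138.881 mg/L
C(13) = 99.207 + 182.860 + 40.829 + 282.924 + 138.881 = 744.701 mg/L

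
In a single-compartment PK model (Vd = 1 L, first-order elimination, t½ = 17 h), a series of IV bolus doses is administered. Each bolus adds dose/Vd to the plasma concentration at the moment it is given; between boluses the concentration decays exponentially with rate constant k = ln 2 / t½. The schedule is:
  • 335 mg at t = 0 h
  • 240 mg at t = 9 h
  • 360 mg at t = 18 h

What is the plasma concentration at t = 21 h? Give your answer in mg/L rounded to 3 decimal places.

607.981 mg/L

k = ln 2 / 17 = 0.04077 per h
Dose 1 (335 mg at t=0 h): 335·exp(−0.04077·21) = 142.293 mg/L
Dose 2 (240 mg at t=9 h): 240·exp(−0.04077·12) = 147.136 mg/L
Dose 3 (360 mg at t=18 h): 360·exp(−0.04077·3) = 318.551 mg/L
C(21) = 142.293 + 147.136 + 318.551 = 607.981 mg/L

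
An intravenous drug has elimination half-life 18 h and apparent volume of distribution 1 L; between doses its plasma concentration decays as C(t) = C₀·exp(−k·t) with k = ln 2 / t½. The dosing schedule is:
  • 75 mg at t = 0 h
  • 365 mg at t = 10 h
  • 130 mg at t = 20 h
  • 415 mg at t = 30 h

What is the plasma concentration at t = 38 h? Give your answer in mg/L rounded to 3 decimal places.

511.502 mg/L

k = ln 2 / 18 = 0.03851 per h
Dose 1 (75 mg at t=0 h): 75·exp(−0.03851·38) = 17.360 mg/L
Dose 2 (365 mg at t=10 h): 365·exp(−0.03851·28) = 124.172 mg/L
Dose 3 (130 mg at t=20 h): 130·exp(−0.03851·18) = 65.000 mg/L
Dose 4 (415 mg at t=30 h): 415·exp(−0.03851·8) = 304.970 mg/L
C(38) = 17.360 + 124.172 + 65.000 + 304.970 = 511.502 mg/L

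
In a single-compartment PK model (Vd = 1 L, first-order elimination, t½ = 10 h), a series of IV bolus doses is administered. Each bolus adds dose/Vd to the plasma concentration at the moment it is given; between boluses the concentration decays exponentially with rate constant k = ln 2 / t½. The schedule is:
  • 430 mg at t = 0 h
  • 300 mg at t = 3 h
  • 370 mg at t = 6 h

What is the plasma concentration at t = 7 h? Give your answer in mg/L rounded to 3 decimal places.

k = ln 2 / 10 = 0.06931 per h
Dose 1 (430 mg at t=0 h): 430·exp(−0.06931·7) = 264.696 mg/L
Dose 2 (300 mg at t=3 h): 300·exp(−0.06931·4) = 227.357 mg/L
Dose 3 (370 mg at t=6 h): 370·exp(−0.06931·1) = 345.222 mg/L
C(7) = 264.696 + 227.357 + 345.222 = 837.276 mg/L

837.276 mg/L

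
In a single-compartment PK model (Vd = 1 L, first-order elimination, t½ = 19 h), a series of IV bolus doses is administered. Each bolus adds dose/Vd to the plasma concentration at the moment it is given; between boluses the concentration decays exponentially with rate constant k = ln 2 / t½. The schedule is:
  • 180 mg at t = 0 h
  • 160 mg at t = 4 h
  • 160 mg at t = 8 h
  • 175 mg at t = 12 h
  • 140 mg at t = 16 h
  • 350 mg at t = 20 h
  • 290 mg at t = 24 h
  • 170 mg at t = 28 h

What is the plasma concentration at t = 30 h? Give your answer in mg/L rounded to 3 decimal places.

k = ln 2 / 19 = 0.03648 per h
Dose 1 (180 mg at t=0 h): 180·exp(−0.03648·30) = 60.251 mg/L
Dose 2 (160 mg at t=4 h): 160·exp(−0.03648·26) = 61.970 mg/L
Dose 3 (160 mg at t=8 h): 160·exp(−0.03648·22) = 71.707 mg/L
Dose 4 (175 mg at t=12 h): 175·exp(−0.03648·18) = 90.751 mg/L
Dose 5 (140 mg at t=16 h): 140·exp(−0.03648·14) = 84.007 mg/L
Dose 6 (350 mg at t=20 h): 350·exp(−0.03648·10) = 243.014 mg/L
Dose 7 (290 mg at t=24 h): 290·exp(−0.03648·6) = 232.989 mg/L
Dose 8 (170 mg at t=28 h): 170·exp(−0.03648·2) = 158.038 mg/L
C(30) = 60.251 + 61.970 + 71.707 + 90.751 + 84.007 + 243.014 + 232.989 + 158.038 = 1002.727 mg/L

1002.727 mg/L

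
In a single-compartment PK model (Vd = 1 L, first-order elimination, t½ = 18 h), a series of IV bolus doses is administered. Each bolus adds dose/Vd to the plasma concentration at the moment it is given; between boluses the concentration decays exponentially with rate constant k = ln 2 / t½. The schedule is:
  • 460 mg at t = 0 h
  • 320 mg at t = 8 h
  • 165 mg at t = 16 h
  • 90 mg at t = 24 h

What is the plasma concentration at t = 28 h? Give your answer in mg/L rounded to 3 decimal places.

485.726 mg/L

k = ln 2 / 18 = 0.03851 per h
Dose 1 (460 mg at t=0 h): 460·exp(−0.03851·28) = 156.491 mg/L
Dose 2 (320 mg at t=8 h): 320·exp(−0.03851·20) = 148.140 mg/L
Dose 3 (165 mg at t=16 h): 165·exp(−0.03851·12) = 103.943 mg/L
Dose 4 (90 mg at t=24 h): 90·exp(−0.03851·4) = 77.152 mg/L
C(28) = 156.491 + 148.140 + 103.943 + 77.152 = 485.726 mg/L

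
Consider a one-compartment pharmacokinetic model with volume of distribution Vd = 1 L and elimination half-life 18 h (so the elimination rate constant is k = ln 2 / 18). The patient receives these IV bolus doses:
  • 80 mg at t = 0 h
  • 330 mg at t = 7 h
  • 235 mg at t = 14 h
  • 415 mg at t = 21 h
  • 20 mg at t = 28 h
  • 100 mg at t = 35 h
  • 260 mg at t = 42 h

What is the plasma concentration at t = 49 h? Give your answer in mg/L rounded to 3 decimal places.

k = ln 2 / 18 = 0.03851 per h
Dose 1 (80 mg at t=0 h): 80·exp(−0.03851·49) = 12.123 mg/L
Dose 2 (330 mg at t=7 h): 330·exp(−0.03851·42) = 65.480 mg/L
Dose 3 (235 mg at t=14 h): 235·exp(−0.03851·35) = 61.056 mg/L
Dose 4 (415 mg at t=21 h): 415·exp(−0.03851·28) = 141.182 mg/L
Dose 5 (20 mg at t=28 h): 20·exp(−0.03851·21) = 8.909 mg/L
Dose 6 (100 mg at t=35 h): 100·exp(−0.03851·14) = 58.326 mg/L
Dose 7 (260 mg at t=42 h): 260·exp(−0.03851·7) = 198.567 mg/L
C(49) = 12.123 + 65.480 + 61.056 + 141.182 + 8.909 + 58.326 + 198.567 = 545.644 mg/L

545.644 mg/L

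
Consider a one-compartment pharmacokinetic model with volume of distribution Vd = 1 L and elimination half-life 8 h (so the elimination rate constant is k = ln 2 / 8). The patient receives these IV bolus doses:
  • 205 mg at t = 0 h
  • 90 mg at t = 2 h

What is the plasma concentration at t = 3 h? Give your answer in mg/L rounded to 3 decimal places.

k = ln 2 / 8 = 0.08664 per h
Dose 1 (205 mg at t=0 h): 205·exp(−0.08664·3) = 158.077 mg/L
Dose 2 (90 mg at t=2 h): 90·exp(−0.08664·1) = 82.530 mg/L
C(3) = 158.077 + 82.530 = 240.607 mg/L

240.607 mg/L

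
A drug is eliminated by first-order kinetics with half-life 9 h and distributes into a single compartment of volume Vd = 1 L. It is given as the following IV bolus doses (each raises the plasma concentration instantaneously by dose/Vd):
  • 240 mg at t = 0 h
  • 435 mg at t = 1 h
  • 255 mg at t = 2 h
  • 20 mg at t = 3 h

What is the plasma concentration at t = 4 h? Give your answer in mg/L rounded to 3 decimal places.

k = ln 2 / 9 = 0.07702 per h
Dose 1 (240 mg at t=0 h): 240·exp(−0.07702·4) = 176.368 mg/L
Dose 2 (435 mg at t=1 h): 435·exp(−0.07702·3) = 345.260 mg/L
Dose 3 (255 mg at t=2 h): 255·exp(−0.07702·2) = 218.597 mg/L
Dose 4 (20 mg at t=3 h): 20·exp(−0.07702·1) = 18.517 mg/L
C(4) = 176.368 + 345.260 + 218.597 + 18.517 = 758.743 mg/L

758.743 mg/L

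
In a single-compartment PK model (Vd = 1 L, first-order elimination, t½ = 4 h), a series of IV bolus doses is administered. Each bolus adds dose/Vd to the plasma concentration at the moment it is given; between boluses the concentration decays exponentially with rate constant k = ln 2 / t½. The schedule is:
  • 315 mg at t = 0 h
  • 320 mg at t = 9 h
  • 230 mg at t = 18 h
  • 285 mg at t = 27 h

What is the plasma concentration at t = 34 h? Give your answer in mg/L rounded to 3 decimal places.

104.181 mg/L

k = ln 2 / 4 = 0.17329 per h
Dose 1 (315 mg at t=0 h): 315·exp(−0.17329·34) = 0.870 mg/L
Dose 2 (320 mg at t=9 h): 320·exp(−0.17329·25) = 4.204 mg/L
Dose 3 (230 mg at t=18 h): 230·exp(−0.17329·16) = 14.375 mg/L
Dose 4 (285 mg at t=27 h): 285·exp(−0.17329·7) = 84.731 mg/L
C(34) = 0.870 + 4.204 + 14.375 + 84.731 = 104.181 mg/L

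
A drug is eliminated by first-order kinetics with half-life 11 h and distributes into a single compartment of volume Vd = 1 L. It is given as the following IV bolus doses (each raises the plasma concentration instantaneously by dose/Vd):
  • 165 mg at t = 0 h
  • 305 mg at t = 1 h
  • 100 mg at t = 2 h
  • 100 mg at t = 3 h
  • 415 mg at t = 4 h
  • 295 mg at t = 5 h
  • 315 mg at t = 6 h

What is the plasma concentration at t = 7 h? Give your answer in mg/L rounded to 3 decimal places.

k = ln 2 / 11 = 0.06301 per h
Dose 1 (165 mg at t=0 h): 165·exp(−0.06301·7) = 106.150 mg/L
Dose 2 (305 mg at t=1 h): 305·exp(−0.06301·6) = 208.979 mg/L
Dose 3 (100 mg at t=2 h): 100·exp(−0.06301·5) = 72.974 mg/L
Dose 4 (100 mg at t=3 h): 100·exp(−0.06301·4) = 77.720 mg/L
Dose 5 (415 mg at t=4 h): 415·exp(−0.06301·3) = 343.518 mg/L
Dose 6 (295 mg at t=5 h): 295·exp(−0.06301·2) = 260.069 mg/L
Dose 7 (315 mg at t=6 h): 315·exp(−0.06301·1) = 295.763 mg/L
C(7) = 106.150 + 208.979 + 72.974 + 77.720 + 343.518 + 260.069 + 295.763 = 1365.173 mg/L

1365.173 mg/L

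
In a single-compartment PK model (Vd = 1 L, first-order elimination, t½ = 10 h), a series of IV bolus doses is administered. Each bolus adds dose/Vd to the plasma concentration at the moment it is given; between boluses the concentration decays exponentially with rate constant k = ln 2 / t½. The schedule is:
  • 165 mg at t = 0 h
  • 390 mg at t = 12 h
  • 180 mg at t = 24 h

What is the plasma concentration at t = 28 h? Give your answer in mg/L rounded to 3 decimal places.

288.758 mg/L

k = ln 2 / 10 = 0.06931 per h
Dose 1 (165 mg at t=0 h): 165·exp(−0.06931·28) = 23.692 mg/L
Dose 2 (390 mg at t=12 h): 390·exp(−0.06931·16) = 128.652 mg/L
Dose 3 (180 mg at t=24 h): 180·exp(−0.06931·4) = 136.414 mg/L
C(28) = 23.692 + 128.652 + 136.414 = 288.758 mg/L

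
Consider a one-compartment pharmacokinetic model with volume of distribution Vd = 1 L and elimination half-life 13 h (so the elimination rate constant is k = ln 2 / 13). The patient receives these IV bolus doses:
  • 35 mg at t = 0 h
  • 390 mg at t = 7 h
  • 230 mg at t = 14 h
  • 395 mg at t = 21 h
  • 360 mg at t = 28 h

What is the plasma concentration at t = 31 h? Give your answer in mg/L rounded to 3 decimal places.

k = ln 2 / 13 = 0.05332 per h
Dose 1 (35 mg at t=0 h): 35·exp(−0.05332·31) = 6.702 mg/L
Dose 2 (390 mg at t=7 h): 390·exp(−0.05332·24) = 108.472 mg/L
Dose 3 (230 mg at t=14 h): 230·exp(−0.05332·17) = 92.912 mg/L
Dose 4 (395 mg at t=21 h): 395·exp(−0.05332·10) = 231.758 mg/L
Dose 5 (360 mg at t=28 h): 360·exp(−0.05332·3) = 306.785 mg/L
C(31) = 6.702 + 108.472 + 92.912 + 231.758 + 306.785 = 746.630 mg/L

746.630 mg/L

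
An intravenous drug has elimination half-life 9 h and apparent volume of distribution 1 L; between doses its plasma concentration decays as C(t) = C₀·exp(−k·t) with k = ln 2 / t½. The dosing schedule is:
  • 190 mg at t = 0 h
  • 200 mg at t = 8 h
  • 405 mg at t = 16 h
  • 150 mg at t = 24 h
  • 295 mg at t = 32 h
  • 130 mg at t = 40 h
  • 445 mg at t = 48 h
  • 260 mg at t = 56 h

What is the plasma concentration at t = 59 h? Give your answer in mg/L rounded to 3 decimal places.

494.911 mg/L

k = ln 2 / 9 = 0.07702 per h
Dose 1 (190 mg at t=0 h): 190·exp(−0.07702·59) = 2.020 mg/L
Dose 2 (200 mg at t=8 h): 200·exp(−0.07702·51) = 3.937 mg/L
Dose 3 (405 mg at t=16 h): 405·exp(−0.07702·43) = 14.764 mg/L
Dose 4 (150 mg at t=24 h): 150·exp(−0.07702·35) = 10.126 mg/L
Dose 5 (295 mg at t=32 h): 295·exp(−0.07702·27) = 36.875 mg/L
Dose 6 (130 mg at t=40 h): 130·exp(−0.07702·19) = 30.091 mg/L
Dose 7 (445 mg at t=48 h): 445·exp(−0.07702·11) = 190.737 mg/L
Dose 8 (260 mg at t=56 h): 260·exp(−0.07702·3) = 206.362 mg/L
C(59) = 2.020 + 3.937 + 14.764 + 10.126 + 36.875 + 30.091 + 190.737 + 206.362 = 494.911 mg/L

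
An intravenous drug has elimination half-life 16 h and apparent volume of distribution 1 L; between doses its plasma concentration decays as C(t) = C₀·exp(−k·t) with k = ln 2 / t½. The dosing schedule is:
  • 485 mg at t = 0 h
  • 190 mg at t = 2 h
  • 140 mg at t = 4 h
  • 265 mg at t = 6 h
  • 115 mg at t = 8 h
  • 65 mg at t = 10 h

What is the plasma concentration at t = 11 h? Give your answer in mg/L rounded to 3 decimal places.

909.801 mg/L

k = ln 2 / 16 = 0.04332 per h
Dose 1 (485 mg at t=0 h): 485·exp(−0.04332·11) = 301.151 mg/L
Dose 2 (190 mg at t=2 h): 190·exp(−0.04332·9) = 128.654 mg/L
Dose 3 (140 mg at t=4 h): 140·exp(−0.04332·7) = 103.378 mg/L
Dose 4 (265 mg at t=6 h): 265·exp(−0.04332·5) = 213.390 mg/L
Dose 5 (115 mg at t=8 h): 115·exp(−0.04332·3) = 100.984 mg/L
Dose 6 (65 mg at t=10 h): 65·exp(−0.04332·1) = 62.244 mg/L
C(11) = 301.151 + 128.654 + 103.378 + 213.390 + 100.984 + 62.244 = 909.801 mg/L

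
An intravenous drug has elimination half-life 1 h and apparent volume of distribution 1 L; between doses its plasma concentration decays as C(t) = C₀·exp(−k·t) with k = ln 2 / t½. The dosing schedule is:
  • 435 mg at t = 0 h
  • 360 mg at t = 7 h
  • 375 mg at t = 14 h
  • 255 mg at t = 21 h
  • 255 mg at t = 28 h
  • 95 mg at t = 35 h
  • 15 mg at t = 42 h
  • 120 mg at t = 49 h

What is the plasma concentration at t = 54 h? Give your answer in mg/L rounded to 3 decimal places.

3.754 mg/L

k = ln 2 / 1 = 0.69315 per h
Dose 1 (435 mg at t=0 h): 435·exp(−0.69315·54) = 0.000 mg/L
Dose 2 (360 mg at t=7 h): 360·exp(−0.69315·47) = 0.000 mg/L
Dose 3 (375 mg at t=14 h): 375·exp(−0.69315·40) = 0.000 mg/L
Dose 4 (255 mg at t=21 h): 255·exp(−0.69315·33) = 0.000 mg/L
Dose 5 (255 mg at t=28 h): 255·exp(−0.69315·26) = 0.000 mg/L
Dose 6 (95 mg at t=35 h): 95·exp(−0.69315·19) = 0.000 mg/L
Dose 7 (15 mg at t=42 h): 15·exp(−0.69315·12) = 0.004 mg/L
Dose 8 (120 mg at t=49 h): 120·exp(−0.69315·5) = 3.750 mg/L
C(54) = 0.000 + 0.000 + 0.000 + 0.000 + 0.000 + 0.000 + 0.004 + 3.750 = 3.754 mg/L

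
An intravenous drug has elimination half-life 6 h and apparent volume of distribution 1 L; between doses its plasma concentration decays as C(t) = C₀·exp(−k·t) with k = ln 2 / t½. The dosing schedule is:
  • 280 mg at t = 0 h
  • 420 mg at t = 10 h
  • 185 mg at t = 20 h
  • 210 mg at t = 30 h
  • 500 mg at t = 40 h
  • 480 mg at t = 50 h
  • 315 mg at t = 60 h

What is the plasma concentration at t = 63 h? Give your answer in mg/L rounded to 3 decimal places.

371.766 mg/L

k = ln 2 / 6 = 0.11552 per h
Dose 1 (280 mg at t=0 h): 280·exp(−0.11552·63) = 0.193 mg/L
Dose 2 (420 mg at t=10 h): 420·exp(−0.11552·53) = 0.921 mg/L
Dose 3 (185 mg at t=20 h): 185·exp(−0.11552·43) = 1.288 mg/L
Dose 4 (210 mg at t=30 h): 210·exp(−0.11552·33) = 4.640 mg/L
Dose 5 (500 mg at t=40 h): 500·exp(−0.11552·23) = 35.077 mg/L
Dose 6 (480 mg at t=50 h): 480·exp(−0.11552·13) = 106.908 mg/L
Dose 7 (315 mg at t=60 h): 315·exp(−0.11552·3) = 222.739 mg/L
C(63) = 0.193 + 0.921 + 1.288 + 4.640 + 35.077 + 106.908 + 222.739 = 371.766 mg/L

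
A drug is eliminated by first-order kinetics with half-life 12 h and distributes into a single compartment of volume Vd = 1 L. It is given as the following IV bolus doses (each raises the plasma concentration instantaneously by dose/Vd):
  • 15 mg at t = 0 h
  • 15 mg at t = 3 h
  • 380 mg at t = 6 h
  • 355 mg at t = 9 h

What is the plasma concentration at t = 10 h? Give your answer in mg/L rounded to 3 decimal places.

655.111 mg/L

k = ln 2 / 12 = 0.05776 per h
Dose 1 (15 mg at t=0 h): 15·exp(−0.05776·10) = 8.418 mg/L
Dose 2 (15 mg at t=3 h): 15·exp(−0.05776·7) = 10.011 mg/L
Dose 3 (380 mg at t=6 h): 380·exp(−0.05776·4) = 301.606 mg/L
Dose 4 (355 mg at t=9 h): 355·exp(−0.05776·1) = 335.075 mg/L
C(10) = 8.418 + 10.011 + 301.606 + 335.075 = 655.111 mg/L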